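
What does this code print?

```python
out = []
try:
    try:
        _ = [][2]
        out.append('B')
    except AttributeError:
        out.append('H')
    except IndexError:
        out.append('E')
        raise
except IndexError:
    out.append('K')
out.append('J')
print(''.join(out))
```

Execution trace: 'E' (inner except IndexError) → 'K' (outer except IndexError) → 'J' (after the try/except). Output: EKJ

Answer: EKJ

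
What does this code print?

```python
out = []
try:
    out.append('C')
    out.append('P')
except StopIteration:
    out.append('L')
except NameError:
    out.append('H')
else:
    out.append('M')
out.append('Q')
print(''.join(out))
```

Execution trace: 'C' (try body) → 'P' (try body, no exception) → 'M' (else) → 'Q' (after the try/except). Output: CPMQ

Answer: CPMQ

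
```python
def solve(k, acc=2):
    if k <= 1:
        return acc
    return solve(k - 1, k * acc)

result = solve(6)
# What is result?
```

Accumulator trace (n, acc): (6, 2) -> (5, 12) -> (4, 60) -> (3, 240) -> (2, 720) -> (1, 1440) -> return 1440

Answer: 1440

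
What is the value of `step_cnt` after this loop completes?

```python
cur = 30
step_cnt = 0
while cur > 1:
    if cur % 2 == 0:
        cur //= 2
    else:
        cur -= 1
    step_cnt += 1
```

Steps to reduce 30 to 1
`step_cnt` takes the values: 0 → 1 → 2 → 3 → 4 → 5 → 6 → 7

Answer: 7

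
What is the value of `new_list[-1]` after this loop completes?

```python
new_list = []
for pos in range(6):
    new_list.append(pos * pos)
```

Last element of squares 0 to 5
`new_list` takes the values: [] → [0] → [0, 1] → [0, 1, 4] → [0, 1, 4, 9] → [0, 1, 4, 9, 16] → [0, 1, 4, 9, 16, 25]
So `new_list[-1]` = 25

Answer: 25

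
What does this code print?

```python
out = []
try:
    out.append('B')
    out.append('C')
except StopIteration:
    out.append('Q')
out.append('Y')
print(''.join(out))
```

Execution trace: 'B' (try body) → 'C' (try body, no exception) → 'Y' (after the try/except). Output: BCY

Answer: BCY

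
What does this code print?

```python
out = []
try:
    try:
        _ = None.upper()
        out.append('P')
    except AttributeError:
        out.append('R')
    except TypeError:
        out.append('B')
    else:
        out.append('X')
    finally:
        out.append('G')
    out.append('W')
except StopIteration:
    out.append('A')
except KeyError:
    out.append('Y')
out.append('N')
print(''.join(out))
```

Execution trace: 'R' (inner except AttributeError) → 'G' (inner finally) → 'W' (try body, no exception) → 'N' (after the try/except). Output: RGWN

Answer: RGWN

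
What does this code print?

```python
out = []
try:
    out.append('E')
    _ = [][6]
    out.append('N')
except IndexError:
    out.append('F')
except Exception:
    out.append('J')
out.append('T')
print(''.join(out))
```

Execution trace: 'E' (try body) → 'F' (except IndexError) → 'T' (after the try/except). Output: EFT

Answer: EFT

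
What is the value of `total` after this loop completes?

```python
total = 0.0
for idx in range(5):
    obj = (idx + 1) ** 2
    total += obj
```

Sum of squared losses 1² + 2² + ... + 5²
`total` takes the values: 0.0 → 1.0 → 5.0 → 14.0 → 30.0 → 55.0

Answer: 55.0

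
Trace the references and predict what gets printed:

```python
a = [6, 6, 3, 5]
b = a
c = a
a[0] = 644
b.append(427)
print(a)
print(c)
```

Key concept: multiple aliases.
Step by step:
`a = [6, 6, 3, 5]` → a = [6, 6, 3, 5]
`b = a` → b = [6, 6, 3, 5] (same object as a)
`c = a` → c = [6, 6, 3, 5] (same object as a, b)
`a[0] = 644` → a = [644, 6, 3, 5] (same object as b, c); b = [644, 6, 3, 5] (same object as a, c); c = [644, 6, 3, 5] (same object as a, b)
`b.append(427)` → a = [644, 6, 3, 5, 427] (same object as b, c); b = [644, 6, 3, 5, 427] (same object as a, c); c = [644, 6, 3, 5, 427] (same object as a, b)
`print(a)` → prints [644, 6, 3, 5, 427]
`print(c)` → prints [644, 6, 3, 5, 427]

Answer:
[644, 6, 3, 5, 427]
[644, 6, 3, 5, 427]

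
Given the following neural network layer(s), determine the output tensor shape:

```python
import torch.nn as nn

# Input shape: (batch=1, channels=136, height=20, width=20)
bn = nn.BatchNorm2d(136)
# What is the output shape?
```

Input: (1, 136, 20, 20) -> Output: (1, 136, 20, 20)

Answer: (1, 136, 20, 20)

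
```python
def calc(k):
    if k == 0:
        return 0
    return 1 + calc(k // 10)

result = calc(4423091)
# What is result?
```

Count of digits of 4423091: 7

Answer: 7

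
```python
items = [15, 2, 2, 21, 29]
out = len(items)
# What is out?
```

Trace:
`items = [15, 2, 2, 21, 29]` → items = [15, 2, 2, 21, 29]
`out = len(items)` → out = 5
So out = 5

Answer: 5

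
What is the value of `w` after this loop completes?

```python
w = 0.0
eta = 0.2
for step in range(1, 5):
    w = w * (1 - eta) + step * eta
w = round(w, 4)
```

Moving average with lr=0.2
`w` takes the values: 0.0 → 0.2 → 0.56 → 1.048 → 1.6384

Answer: 1.6384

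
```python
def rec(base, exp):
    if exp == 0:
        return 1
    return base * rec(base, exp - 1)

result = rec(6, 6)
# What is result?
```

rec(6, 6) = 6 * 6 * 6 * 6 * 6 * 6 = 46656

Answer: 46656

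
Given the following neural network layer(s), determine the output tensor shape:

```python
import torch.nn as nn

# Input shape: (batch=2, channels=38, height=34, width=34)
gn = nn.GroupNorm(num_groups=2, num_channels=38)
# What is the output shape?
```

Input: (2, 38, 34, 34) -> Output: (2, 38, 34, 34)

Answer: (2, 38, 34, 34)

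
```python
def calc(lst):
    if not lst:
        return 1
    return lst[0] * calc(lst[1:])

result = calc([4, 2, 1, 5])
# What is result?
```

Product over [4, 2, 1, 5] = 4 * 2 * 1 * 5 = 40

Answer: 40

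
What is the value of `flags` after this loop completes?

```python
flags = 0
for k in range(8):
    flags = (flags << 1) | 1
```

Build 8 consecutive 1-bits: 0b11111111
`flags` takes the values: 0 → 1 → 3 → 7 → 15 → 31 → 63 → 127 → 255

Answer: 255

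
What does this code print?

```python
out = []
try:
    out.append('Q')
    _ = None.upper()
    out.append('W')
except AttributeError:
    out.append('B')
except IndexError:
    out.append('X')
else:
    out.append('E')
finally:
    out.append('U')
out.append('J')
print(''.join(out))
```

Execution trace: 'Q' (try body) → 'B' (except AttributeError) → 'U' (finally) → 'J' (after the try/except). Output: QBUJ

Answer: QBUJ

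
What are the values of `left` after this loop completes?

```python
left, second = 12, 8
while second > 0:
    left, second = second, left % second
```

GCD of 12 and 8
`left` takes the values: 12 → 8 → 4

Answer: 4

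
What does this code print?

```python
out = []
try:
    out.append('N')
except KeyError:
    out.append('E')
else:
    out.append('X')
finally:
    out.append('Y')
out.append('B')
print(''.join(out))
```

Execution trace: 'N' (try body, no exception) → 'X' (else) → 'Y' (finally) → 'B' (after the try/except). Output: NXYB

Answer: NXYB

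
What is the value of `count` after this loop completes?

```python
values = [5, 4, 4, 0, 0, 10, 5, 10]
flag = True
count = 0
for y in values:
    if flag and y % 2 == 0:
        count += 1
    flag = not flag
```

Count even values at even positions
`count` takes the values: 0 → 1 → 2

Answer: 2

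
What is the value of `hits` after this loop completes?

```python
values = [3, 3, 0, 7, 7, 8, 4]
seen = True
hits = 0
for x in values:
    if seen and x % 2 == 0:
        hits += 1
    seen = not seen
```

Count even values at even positions
`hits` takes the values: 0 → 1 → 2

Answer: 2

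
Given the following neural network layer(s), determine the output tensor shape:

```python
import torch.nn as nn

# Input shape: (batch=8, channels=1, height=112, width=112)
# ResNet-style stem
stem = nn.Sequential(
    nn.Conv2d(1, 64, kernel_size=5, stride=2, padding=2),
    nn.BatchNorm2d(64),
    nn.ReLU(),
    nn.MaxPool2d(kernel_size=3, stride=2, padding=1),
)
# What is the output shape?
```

Input: (8, 1, 112, 112) -> after Conv2d 5x5 stride=2: (8, 64, 56, 56) -> Output: (8, 64, 28, 28)

Answer: (8, 64, 28, 28)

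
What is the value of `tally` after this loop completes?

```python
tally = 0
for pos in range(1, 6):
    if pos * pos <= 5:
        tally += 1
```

Count numbers where pos² ≤ 5
`tally` takes the values: 0 → 1 → 2

Answer: 2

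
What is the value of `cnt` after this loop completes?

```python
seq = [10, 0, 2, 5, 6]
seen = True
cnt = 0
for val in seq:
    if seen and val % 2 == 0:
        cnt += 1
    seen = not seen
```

Count even values at even positions
`cnt` takes the values: 0 → 1 → 2 → 3

Answer: 3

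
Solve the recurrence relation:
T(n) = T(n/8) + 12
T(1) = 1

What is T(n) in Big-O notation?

Each step divides n by 8 and adds 12. After log_8(n) steps we reach T(1)=1. So T(n) = 12·log_8(n) + 1 = O(log n).

Answer: O(log n)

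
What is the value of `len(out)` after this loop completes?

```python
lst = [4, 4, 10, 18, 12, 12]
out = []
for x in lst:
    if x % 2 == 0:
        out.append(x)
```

Count even numbers in [4, 4, 10, 18, 12, 12]
`out` takes the values: [] → [4] → [4, 4] → [4, 4, 10] → [4, 4, 10, 18] → [4, 4, 10, 18, 12] → [4, 4, 10, 18, 12, 12]
So `len(out)` = 6

Answer: 6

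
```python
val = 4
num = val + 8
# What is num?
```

Trace:
`val = 4` → val = 4
`num = val + 8` → num = 12
So num = 12

Answer: 12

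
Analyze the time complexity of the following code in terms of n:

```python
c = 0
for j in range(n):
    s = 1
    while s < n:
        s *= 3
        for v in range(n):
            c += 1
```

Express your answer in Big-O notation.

Each loop level contributes: n × log n × n. Multiplying the contributions gives O(n^2 log n).

Answer: O(n^2 log n)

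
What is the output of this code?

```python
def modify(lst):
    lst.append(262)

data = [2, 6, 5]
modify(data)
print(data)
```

Key concept: function modifies passed list.
Step by step:
`data = [2, 6, 5]` → data = [2, 6, 5]
`modify(data)` → data = [2, 6, 5, 262]
`print(data)` → prints [2, 6, 5, 262]

Answer: [2, 6, 5, 262]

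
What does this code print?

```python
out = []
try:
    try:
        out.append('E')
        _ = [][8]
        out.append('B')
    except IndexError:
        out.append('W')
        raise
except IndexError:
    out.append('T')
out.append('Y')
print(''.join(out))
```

Execution trace: 'E' (inner try body) → 'W' (inner except IndexError) → 'T' (outer except IndexError) → 'Y' (after the try/except). Output: EWTY

Answer: EWTY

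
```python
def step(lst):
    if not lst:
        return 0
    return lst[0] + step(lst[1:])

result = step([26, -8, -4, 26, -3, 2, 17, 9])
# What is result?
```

26 + (-8) + (-4) + 26 + (-3) + 2 + 17 + 9 + 0 = 65

Answer: 65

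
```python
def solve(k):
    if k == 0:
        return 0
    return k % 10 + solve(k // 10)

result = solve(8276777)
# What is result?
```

Sum of digits of 8276777: 7 + 7 + 7 + 6 + 7 + 2 + 8 = 44

Answer: 44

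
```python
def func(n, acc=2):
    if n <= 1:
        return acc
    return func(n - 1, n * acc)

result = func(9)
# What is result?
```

Accumulator trace (n, acc): (9, 2) -> (8, 18) -> (7, 144) -> (6, 1008) -> (5, 6048) -> (4, 30240) -> (3, 120960) -> (2, 362880) -> (1, 725760) -> return 725760

Answer: 725760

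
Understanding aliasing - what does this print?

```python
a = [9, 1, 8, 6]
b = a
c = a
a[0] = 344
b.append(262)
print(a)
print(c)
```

Key concept: multiple aliases.
Step by step:
`a = [9, 1, 8, 6]` → a = [9, 1, 8, 6]
`b = a` → b = [9, 1, 8, 6] (same object as a)
`c = a` → c = [9, 1, 8, 6] (same object as a, b)
`a[0] = 344` → a = [344, 1, 8, 6] (same object as b, c); b = [344, 1, 8, 6] (same object as a, c); c = [344, 1, 8, 6] (same object as a, b)
`b.append(262)` → a = [344, 1, 8, 6, 262] (same object as b, c); b = [344, 1, 8, 6, 262] (same object as a, c); c = [344, 1, 8, 6, 262] (same object as a, b)
`print(a)` → prints [344, 1, 8, 6, 262]
`print(c)` → prints [344, 1, 8, 6, 262]

Answer:
[344, 1, 8, 6, 262]
[344, 1, 8, 6, 262]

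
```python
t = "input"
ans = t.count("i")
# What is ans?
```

Trace:
`t = "input"` → t = 'input'
`ans = t.count("i")` → ans = 1
So ans = 1

Answer: 1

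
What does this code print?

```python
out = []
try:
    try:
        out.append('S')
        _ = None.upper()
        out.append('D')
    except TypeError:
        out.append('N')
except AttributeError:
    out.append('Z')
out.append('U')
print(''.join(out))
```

Execution trace: 'S' (try body) → 'Z' (outer except AttributeError) → 'U' (after the try/except). Output: SZU

Answer: SZU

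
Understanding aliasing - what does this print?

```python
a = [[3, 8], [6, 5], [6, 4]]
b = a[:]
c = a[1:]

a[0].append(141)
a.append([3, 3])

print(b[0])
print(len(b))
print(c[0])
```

Key concept: slice with nested mutation.
Step by step:
`a = [[3, 8], [6, 5], [6, 4]]` → a = [[3, 8], [6, 5], [6, 4]]
`b = a[:]` → b = [[3, 8], [6, 5], [6, 4]]
`c = a[1:]` → c = [[6, 5], [6, 4]]
`a[0].append(141)` → a = [[3, 8, 141], [6, 5], [6, 4]]; b = [[3, 8, 141], [6, 5], [6, 4]]
`a.append([3, 3])` → a = [[3, 8, 141], [6, 5], [6, 4], [3, 3]]
`print(b[0])` → prints [3, 8, 141]
`print(len(b))` → prints 3
`print(c[0])` → prints [6, 5]

Answer:
[3, 8, 141]
3
[6, 5]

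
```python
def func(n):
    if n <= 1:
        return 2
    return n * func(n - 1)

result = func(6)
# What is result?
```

func(6) = 6 * 5 * 4 * 3 * 2 * 2 = 1440

Answer: 1440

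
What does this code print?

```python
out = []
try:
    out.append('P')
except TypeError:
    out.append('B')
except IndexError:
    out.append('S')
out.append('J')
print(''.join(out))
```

Execution trace: 'P' (try body, no exception) → 'J' (after the try/except). Output: PJ

Answer: PJ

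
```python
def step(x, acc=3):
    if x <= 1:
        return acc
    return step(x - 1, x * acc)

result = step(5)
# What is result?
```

Accumulator trace (n, acc): (5, 3) -> (4, 15) -> (3, 60) -> (2, 180) -> (1, 360) -> return 360

Answer: 360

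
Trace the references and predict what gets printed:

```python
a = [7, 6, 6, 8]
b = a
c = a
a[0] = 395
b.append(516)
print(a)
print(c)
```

Key concept: multiple aliases.
Step by step:
`a = [7, 6, 6, 8]` → a = [7, 6, 6, 8]
`b = a` → b = [7, 6, 6, 8] (same object as a)
`c = a` → c = [7, 6, 6, 8] (same object as a, b)
`a[0] = 395` → a = [395, 6, 6, 8] (same object as b, c); b = [395, 6, 6, 8] (same object as a, c); c = [395, 6, 6, 8] (same object as a, b)
`b.append(516)` → a = [395, 6, 6, 8, 516] (same object as b, c); b = [395, 6, 6, 8, 516] (same object as a, c); c = [395, 6, 6, 8, 516] (same object as a, b)
`print(a)` → prints [395, 6, 6, 8, 516]
`print(c)` → prints [395, 6, 6, 8, 516]

Answer:
[395, 6, 6, 8, 516]
[395, 6, 6, 8, 516]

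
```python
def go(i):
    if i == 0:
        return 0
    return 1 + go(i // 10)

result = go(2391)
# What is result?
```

Count of digits of 2391: 4

Answer: 4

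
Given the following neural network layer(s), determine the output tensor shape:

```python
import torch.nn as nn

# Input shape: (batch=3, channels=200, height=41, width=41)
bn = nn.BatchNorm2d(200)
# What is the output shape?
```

Input: (3, 200, 41, 41) -> Output: (3, 200, 41, 41)

Answer: (3, 200, 41, 41)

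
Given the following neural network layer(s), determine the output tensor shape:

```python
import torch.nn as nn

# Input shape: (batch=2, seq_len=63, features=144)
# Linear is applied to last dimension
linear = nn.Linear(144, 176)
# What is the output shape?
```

Input: (2, 63, 144) -> Output: (2, 63, 176)

Answer: (2, 63, 176)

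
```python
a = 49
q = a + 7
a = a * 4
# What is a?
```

Trace:
`a = 49` → a = 49
`q = a + 7` → q = 56
`a = a * 4` → a = 196
So a = 196

Answer: 196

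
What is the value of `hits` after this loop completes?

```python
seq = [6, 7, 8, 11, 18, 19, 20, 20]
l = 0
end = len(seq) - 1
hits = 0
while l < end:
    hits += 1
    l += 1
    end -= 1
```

Iterations until pointers meet (list length 8)
`hits` takes the values: 0 → 1 → 2 → 3 → 4

Answer: 4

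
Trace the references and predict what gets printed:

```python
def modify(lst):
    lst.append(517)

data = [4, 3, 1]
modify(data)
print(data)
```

Key concept: function modifies passed list.
Step by step:
`data = [4, 3, 1]` → data = [4, 3, 1]
`modify(data)` → data = [4, 3, 1, 517]
`print(data)` → prints [4, 3, 1, 517]

Answer: [4, 3, 1, 517]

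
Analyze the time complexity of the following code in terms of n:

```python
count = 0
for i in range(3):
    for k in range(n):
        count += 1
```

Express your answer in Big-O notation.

Each loop level contributes: 1 × n. Multiplying the contributions gives O(n).

Answer: O(n)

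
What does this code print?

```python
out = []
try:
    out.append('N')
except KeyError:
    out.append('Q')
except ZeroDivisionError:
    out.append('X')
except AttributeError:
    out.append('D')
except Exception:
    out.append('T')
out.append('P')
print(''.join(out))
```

Execution trace: 'N' (try body, no exception) → 'P' (after the try/except). Output: NP

Answer: NP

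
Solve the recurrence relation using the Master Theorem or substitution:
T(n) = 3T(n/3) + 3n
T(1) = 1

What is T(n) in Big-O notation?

By Master Theorem: a=3, b=3, f(n)=3n. Since log_3(3) = 1 and f(n) = Θ(n^1), Case 2 applies. T(n) = O(n log n).

Answer: O(n log n)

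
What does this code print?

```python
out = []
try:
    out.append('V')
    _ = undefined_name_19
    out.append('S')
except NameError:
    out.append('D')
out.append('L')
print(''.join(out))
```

Execution trace: 'V' (try body) → 'D' (except NameError) → 'L' (after the try/except). Output: VDL

Answer: VDL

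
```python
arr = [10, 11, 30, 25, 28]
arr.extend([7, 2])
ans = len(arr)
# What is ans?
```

Trace:
`arr = [10, 11, 30, 25, 28]` → arr = [10, 11, 30, 25, 28]
`arr.extend([7, 2])` → arr = [10, 11, 30, 25, 28, 7, 2]
`ans = len(arr)` → ans = 7
So ans = 7

Answer: 7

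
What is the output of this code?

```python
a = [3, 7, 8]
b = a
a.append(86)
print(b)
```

Key concept: basic list aliasing.
Step by step:
`a = [3, 7, 8]` → a = [3, 7, 8]
`b = a` → b = [3, 7, 8] (same object as a)
`a.append(86)` → a = [3, 7, 8, 86] (same object as b); b = [3, 7, 8, 86] (same object as a)
`print(b)` → prints [3, 7, 8, 86]

Answer: [3, 7, 8, 86]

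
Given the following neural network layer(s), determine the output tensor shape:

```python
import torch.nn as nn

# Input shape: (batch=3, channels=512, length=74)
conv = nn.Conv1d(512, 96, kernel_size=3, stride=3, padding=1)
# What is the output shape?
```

Input: (3, 512, 74) -> Output: (3, 96, 25)

Answer: (3, 96, 25)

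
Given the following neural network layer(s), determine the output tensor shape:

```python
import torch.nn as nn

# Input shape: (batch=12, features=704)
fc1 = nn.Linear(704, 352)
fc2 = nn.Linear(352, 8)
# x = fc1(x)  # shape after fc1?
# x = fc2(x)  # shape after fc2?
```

Input: (12, 704) -> after fc1: (12, 352) -> Output: (12, 8)

Answer: (12, 8)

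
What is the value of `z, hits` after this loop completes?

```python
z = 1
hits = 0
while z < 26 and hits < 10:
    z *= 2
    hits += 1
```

Double until >= 26 or 10 iterations
`z, hits` takes the values: (1, 0) → (2, 0) → (2, 1) → (4, 1) → (4, 2) → (8, 2) → (8, 3) → (16, 3) → (16, 4) → (32, 4) → (32, 5)

Answer: 32, 5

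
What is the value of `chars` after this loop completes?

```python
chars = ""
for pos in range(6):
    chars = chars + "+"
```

Repeat '+' 6 times
`chars` takes the values: "" → "+" → "++" → "+++" → "++++" → "+++++" → "++++++"

Answer: "++++++"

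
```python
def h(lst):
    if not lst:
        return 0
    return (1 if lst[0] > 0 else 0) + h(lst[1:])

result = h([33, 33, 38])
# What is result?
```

Count of positive elements in [33, 33, 38] = 3

Answer: 3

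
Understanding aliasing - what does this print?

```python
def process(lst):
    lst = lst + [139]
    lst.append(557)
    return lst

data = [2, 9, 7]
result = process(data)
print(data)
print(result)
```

Key concept: rebinding parameter vs mutation.
Step by step:
`data = [2, 9, 7]` → data = [2, 9, 7]
`result = process(data)` → result = [2, 9, 7, 139, 557]
`print(data)` → prints [2, 9, 7]
`print(result)` → prints [2, 9, 7, 139, 557]

Answer:
[2, 9, 7]
[2, 9, 7, 139, 557]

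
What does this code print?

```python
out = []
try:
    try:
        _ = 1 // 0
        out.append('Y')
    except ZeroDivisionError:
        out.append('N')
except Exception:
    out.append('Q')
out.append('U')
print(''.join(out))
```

Execution trace: 'N' (inner except ZeroDivisionError) → 'U' (after the try/except). Output: NU

Answer: NU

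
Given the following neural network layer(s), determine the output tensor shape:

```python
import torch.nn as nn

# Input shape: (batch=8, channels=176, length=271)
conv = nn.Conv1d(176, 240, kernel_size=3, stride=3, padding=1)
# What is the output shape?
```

Input: (8, 176, 271) -> Output: (8, 240, 91)

Answer: (8, 240, 91)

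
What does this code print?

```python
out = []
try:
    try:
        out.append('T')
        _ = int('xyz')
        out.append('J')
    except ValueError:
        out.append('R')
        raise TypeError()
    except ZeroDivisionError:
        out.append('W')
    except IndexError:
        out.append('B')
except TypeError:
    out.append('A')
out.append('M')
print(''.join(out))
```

Execution trace: 'T' (inner try body) → 'R' (inner except ValueError) → 'A' (outer except TypeError) → 'M' (after the try/except). Output: TRAM

Answer: TRAM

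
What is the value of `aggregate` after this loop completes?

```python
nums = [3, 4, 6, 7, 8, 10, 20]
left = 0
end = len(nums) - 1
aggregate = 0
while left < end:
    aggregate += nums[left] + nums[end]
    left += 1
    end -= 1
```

Sum of pairs from ends
`aggregate` takes the values: 0 → 23 → 37 → 51

Answer: 51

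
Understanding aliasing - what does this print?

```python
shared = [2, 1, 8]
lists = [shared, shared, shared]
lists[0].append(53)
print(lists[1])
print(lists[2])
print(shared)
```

Key concept: list of same reference.
Step by step:
`shared = [2, 1, 8]` → shared = [2, 1, 8]
`lists = [shared, shared, shared]` → lists = [[2, 1, 8], [2, 1, 8], [2, 1, 8]]
`lists[0].append(53)` → shared = [2, 1, 8, 53]; lists = [[2, 1, 8, 53], [2, 1, 8, 53], [2, 1, 8, 53]]
`print(lists[1])` → prints [2, 1, 8, 53]
`print(lists[2])` → prints [2, 1, 8, 53]
`print(shared)` → prints [2, 1, 8, 53]

Answer:
[2, 1, 8, 53]
[2, 1, 8, 53]
[2, 1, 8, 53]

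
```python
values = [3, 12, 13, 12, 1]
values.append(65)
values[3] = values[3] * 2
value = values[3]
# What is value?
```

Trace:
`values = [3, 12, 13, 12, 1]` → values = [3, 12, 13, 12, 1]
`values.append(65)` → values = [3, 12, 13, 12, 1, 65]
`values[3] = values[3] * 2` → values = [3, 12, 13, 24, 1, 65]
`value = values[3]` → value = 24
So value = 24

Answer: 24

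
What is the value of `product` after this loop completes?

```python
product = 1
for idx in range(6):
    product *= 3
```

3^6 = 729
`product` takes the values: 1 → 3 → 9 → 27 → 81 → 243 → 729

Answer: 729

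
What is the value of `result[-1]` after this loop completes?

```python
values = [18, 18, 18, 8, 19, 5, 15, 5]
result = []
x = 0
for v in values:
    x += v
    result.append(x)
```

Cumulative sum ends at 106
`result` takes the values: [] → [18] → [18, 36] → [18, 36, 54] → [18, 36, 54, 62] → [18, 36, 54, 62, 81] → [18, 36, 54, 62, 81, 86] → [18, 36, 54, 62, 81, 86, 101] → [18, 36, 54, 62, 81, 86, 101, 106]
So `result[-1]` = 106

Answer: 106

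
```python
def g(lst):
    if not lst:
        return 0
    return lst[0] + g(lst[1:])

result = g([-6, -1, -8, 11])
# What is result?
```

(-6) + (-1) + (-8) + 11 + 0 = -4

Answer: -4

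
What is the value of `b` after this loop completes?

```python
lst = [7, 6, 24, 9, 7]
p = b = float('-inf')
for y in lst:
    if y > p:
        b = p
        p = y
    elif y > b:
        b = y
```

Second largest (with repeats) in [7, 6, 24, 9, 7]
`b` takes the values: -inf → 6 → 7 → 9

Answer: 9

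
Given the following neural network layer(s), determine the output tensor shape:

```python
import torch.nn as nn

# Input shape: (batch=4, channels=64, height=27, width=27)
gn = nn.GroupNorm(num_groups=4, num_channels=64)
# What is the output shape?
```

Input: (4, 64, 27, 27) -> Output: (4, 64, 27, 27)

Answer: (4, 64, 27, 27)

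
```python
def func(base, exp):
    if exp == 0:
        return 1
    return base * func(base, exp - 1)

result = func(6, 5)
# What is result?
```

func(6, 5) = 6 * 6 * 6 * 6 * 6 = 7776

Answer: 7776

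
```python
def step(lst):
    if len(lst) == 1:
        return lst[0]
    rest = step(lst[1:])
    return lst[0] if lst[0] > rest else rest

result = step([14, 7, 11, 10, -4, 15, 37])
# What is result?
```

Recursive max over [14, 7, 11, 10, -4, 15, 37] = 37

Answer: 37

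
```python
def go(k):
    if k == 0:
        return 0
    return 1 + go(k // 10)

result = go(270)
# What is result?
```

Count of digits of 270: 3

Answer: 3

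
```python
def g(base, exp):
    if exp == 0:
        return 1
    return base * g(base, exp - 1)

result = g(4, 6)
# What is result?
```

g(4, 6) = 4 * 4 * 4 * 4 * 4 * 4 = 4096

Answer: 4096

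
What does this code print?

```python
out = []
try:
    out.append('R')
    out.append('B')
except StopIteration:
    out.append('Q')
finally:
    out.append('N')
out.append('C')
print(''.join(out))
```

Execution trace: 'R' (try body) → 'B' (try body, no exception) → 'N' (finally) → 'C' (after the try/except). Output: RBNC

Answer: RBNC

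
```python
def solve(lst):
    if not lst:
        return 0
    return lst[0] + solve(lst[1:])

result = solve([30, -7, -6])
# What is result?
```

30 + (-7) + (-6) + 0 = 17

Answer: 17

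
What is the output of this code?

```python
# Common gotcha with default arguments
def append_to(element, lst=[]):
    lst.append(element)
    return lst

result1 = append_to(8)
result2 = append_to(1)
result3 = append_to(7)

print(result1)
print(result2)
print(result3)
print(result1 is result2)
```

Key concept: mutable default argument gotcha.
Step by step:
`result1 = append_to(8)` → result1 = [8]
`result2 = append_to(1)` → result1 = [8, 1] (same object as result2); result2 = [8, 1] (same object as result1)
`result3 = append_to(7)` → result1 = [8, 1, 7] (same object as result2, result3); result2 = [8, 1, 7] (same object as result1, result3); result3 = [8, 1, 7] (same object as result1, result2)
`print(result1)` → prints [8, 1, 7]
`print(result2)` → prints [8, 1, 7]
`print(result3)` → prints [8, 1, 7]
`print(result1 is result2)` → prints True

Answer:
[8, 1, 7]
[8, 1, 7]
[8, 1, 7]
True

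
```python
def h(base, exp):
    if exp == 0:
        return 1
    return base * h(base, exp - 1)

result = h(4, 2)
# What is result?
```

h(4, 2) = 4 * 4 = 16

Answer: 16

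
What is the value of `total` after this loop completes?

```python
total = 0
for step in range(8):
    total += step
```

Sum of 0 to 7 = 28
`total` takes the values: 0 → 1 → 3 → 6 → 10 → 15 → 21 → 28

Answer: 28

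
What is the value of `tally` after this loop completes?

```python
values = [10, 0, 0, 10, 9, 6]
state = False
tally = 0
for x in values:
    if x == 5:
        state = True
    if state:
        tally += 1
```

Count elements after first 5 in [10, 0, 0, 10, 9, 6]
`tally` takes the values: 0

Answer: 0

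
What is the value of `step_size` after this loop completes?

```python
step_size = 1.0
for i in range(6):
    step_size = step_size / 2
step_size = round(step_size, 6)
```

Halving LR 6 times: 1 / 2^6
`step_size` takes the values: 1.0 → 0.5 → 0.25 → 0.125 → 0.0625 → 0.03125 → 0.015625

Answer: 0.015625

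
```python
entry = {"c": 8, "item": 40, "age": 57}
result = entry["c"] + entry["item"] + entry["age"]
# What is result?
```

Trace:
`entry = {"c": 8, "item": 40, "age": 57}` → entry = {'c': 8, 'item': 40, 'age': 57}
`result = entry["c"] + entry["item"] + entry["age"]` → result = 105
So result = 105

Answer: 105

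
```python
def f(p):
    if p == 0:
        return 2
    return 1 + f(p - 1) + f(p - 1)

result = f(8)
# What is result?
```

f(p) = 1 + 2·f(p-1), f(0)=2. Closed form: (2+1)·2^8 - 1 = 767.

Answer: 767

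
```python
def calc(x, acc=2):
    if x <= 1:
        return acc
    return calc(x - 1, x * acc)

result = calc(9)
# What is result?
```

Accumulator trace (n, acc): (9, 2) -> (8, 18) -> (7, 144) -> (6, 1008) -> (5, 6048) -> (4, 30240) -> (3, 120960) -> (2, 362880) -> (1, 725760) -> return 725760

Answer: 725760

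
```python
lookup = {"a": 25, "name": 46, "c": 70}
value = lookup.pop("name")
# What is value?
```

Trace:
`lookup = {"a": 25, "name": 46, "c": 70}` → lookup = {'a': 25, 'name': 46, 'c': 70}
`value = lookup.pop("name")` → lookup = {'a': 25, 'c': 70}; value = 46
So value = 46

Answer: 46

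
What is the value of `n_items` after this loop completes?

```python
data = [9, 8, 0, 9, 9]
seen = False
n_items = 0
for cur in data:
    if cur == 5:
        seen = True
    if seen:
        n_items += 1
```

Count elements after first 5 in [9, 8, 0, 9, 9]
`n_items` takes the values: 0

Answer: 0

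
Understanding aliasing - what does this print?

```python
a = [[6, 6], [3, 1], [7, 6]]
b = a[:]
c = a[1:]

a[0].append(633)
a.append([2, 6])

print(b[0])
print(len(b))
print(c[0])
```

Key concept: slice with nested mutation.
Step by step:
`a = [[6, 6], [3, 1], [7, 6]]` → a = [[6, 6], [3, 1], [7, 6]]
`b = a[:]` → b = [[6, 6], [3, 1], [7, 6]]
`c = a[1:]` → c = [[3, 1], [7, 6]]
`a[0].append(633)` → a = [[6, 6, 633], [3, 1], [7, 6]]; b = [[6, 6, 633], [3, 1], [7, 6]]
`a.append([2, 6])` → a = [[6, 6, 633], [3, 1], [7, 6], [2, 6]]
`print(b[0])` → prints [6, 6, 633]
`print(len(b))` → prints 3
`print(c[0])` → prints [3, 1]

Answer:
[6, 6, 633]
3
[3, 1]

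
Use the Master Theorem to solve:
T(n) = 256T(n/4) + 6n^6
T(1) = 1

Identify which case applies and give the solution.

a=256, b=4, f(n)=6n^6. log_4(256) = 4. Since c=6 > 4 and the regularity condition holds (256(n/4)^6 = (256/4^6)n^6 with 256/4^6 < 1), Case 3 applies: T(n) = Θ(f(n)) = O(n^6).

Answer: O(n^6) - Case 3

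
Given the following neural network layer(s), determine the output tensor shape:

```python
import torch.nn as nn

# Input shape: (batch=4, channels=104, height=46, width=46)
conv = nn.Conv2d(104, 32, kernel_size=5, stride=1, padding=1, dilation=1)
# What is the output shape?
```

Input: (4, 104, 46, 46) -> Output: (4, 32, 44, 44)

Answer: (4, 32, 44, 44)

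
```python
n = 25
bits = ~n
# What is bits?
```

Trace:
`n = 25` → n = 25
`bits = ~n` → bits = -26
So bits = -26

Answer: -26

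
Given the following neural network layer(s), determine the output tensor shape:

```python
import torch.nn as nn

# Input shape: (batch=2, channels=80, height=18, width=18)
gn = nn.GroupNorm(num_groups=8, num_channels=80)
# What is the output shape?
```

Input: (2, 80, 18, 18) -> Output: (2, 80, 18, 18)

Answer: (2, 80, 18, 18)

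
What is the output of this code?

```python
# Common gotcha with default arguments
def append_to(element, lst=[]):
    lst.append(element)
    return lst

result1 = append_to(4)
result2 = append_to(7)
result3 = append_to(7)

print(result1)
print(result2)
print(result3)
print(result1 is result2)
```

Key concept: mutable default argument gotcha.
Step by step:
`result1 = append_to(4)` → result1 = [4]
`result2 = append_to(7)` → result1 = [4, 7] (same object as result2); result2 = [4, 7] (same object as result1)
`result3 = append_to(7)` → result1 = [4, 7, 7] (same object as result2, result3); result2 = [4, 7, 7] (same object as result1, result3); result3 = [4, 7, 7] (same object as result1, result2)
`print(result1)` → prints [4, 7, 7]
`print(result2)` → prints [4, 7, 7]
`print(result3)` → prints [4, 7, 7]
`print(result1 is result2)` → prints True

Answer:
[4, 7, 7]
[4, 7, 7]
[4, 7, 7]
True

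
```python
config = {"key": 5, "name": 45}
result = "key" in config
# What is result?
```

Trace:
`config = {"key": 5, "name": 45}` → config = {'key': 5, 'name': 45}
`result = "key" in config` → result = True
So result = True

Answer: True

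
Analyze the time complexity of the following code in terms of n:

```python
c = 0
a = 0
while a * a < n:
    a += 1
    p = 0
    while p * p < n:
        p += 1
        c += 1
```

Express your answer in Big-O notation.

Each loop level contributes: √n × √n. Multiplying the contributions gives O(n).

Answer: O(n)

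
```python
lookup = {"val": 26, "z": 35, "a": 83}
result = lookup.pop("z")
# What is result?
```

Trace:
`lookup = {"val": 26, "z": 35, "a": 83}` → lookup = {'val': 26, 'z': 35, 'a': 83}
`result = lookup.pop("z")` → lookup = {'val': 26, 'a': 83}; result = 35
So result = 35

Answer: 35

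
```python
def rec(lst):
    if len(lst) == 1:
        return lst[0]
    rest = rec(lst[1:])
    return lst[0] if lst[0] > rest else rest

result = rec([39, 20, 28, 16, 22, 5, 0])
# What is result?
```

Recursive max over [39, 20, 28, 16, 22, 5, 0] = 39

Answer: 39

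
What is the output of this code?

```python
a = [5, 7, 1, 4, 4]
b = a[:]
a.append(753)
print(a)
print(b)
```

Key concept: slice [:] creates copy.
Step by step:
`a = [5, 7, 1, 4, 4]` → a = [5, 7, 1, 4, 4]
`b = a[:]` → b = [5, 7, 1, 4, 4]
`a.append(753)` → a = [5, 7, 1, 4, 4, 753]
`print(a)` → prints [5, 7, 1, 4, 4, 753]
`print(b)` → prints [5, 7, 1, 4, 4]

Answer:
[5, 7, 1, 4, 4, 753]
[5, 7, 1, 4, 4]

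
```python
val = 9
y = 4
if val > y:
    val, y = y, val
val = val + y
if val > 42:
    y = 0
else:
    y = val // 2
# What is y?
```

Trace:
`val = 9` → val = 9
`y = 4` → y = 4
`if val > y: ...` → val > y is True → val = 4; y = 9
`val = val + y` → val = 13
`if val > 42: ...` → val > 42 is False, take else branch → y = 6
So y = 6

Answer: 6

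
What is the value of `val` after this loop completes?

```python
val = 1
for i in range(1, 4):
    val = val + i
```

Start at 1, add 1 through 3
`val` takes the values: 1 → 2 → 4 → 7

Answer: 7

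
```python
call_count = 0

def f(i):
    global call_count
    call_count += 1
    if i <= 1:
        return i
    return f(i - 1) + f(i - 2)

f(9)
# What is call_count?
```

Calls(i) = 1 + Calls(i-1) + Calls(i-2); Calls(0)=Calls(1)=1. For i=9 this gives 109.

Answer: 109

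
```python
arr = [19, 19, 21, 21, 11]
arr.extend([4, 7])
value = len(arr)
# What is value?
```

Trace:
`arr = [19, 19, 21, 21, 11]` → arr = [19, 19, 21, 21, 11]
`arr.extend([4, 7])` → arr = [19, 19, 21, 21, 11, 4, 7]
`value = len(arr)` → value = 7
So value = 7

Answer: 7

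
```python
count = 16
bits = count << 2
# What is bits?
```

Trace:
`count = 16` → count = 16
`bits = count << 2` → bits = 64
So bits = 64

Answer: 64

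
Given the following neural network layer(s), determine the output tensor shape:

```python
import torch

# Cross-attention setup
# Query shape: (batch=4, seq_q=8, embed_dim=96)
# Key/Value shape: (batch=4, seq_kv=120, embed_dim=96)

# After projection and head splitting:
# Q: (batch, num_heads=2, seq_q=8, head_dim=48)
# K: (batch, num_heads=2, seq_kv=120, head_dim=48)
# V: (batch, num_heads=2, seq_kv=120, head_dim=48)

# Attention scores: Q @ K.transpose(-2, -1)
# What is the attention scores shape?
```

Input: (4, 8, 96) -> Output: (4, 2, 8, 120)

Answer: (4, 2, 8, 120)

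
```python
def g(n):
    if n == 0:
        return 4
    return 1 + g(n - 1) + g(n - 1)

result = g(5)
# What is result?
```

g(n) = 1 + 2·g(n-1), g(0)=4. Closed form: (4+1)·2^5 - 1 = 159.

Answer: 159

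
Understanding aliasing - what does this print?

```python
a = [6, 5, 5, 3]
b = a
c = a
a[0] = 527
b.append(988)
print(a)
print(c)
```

Key concept: multiple aliases.
Step by step:
`a = [6, 5, 5, 3]` → a = [6, 5, 5, 3]
`b = a` → b = [6, 5, 5, 3] (same object as a)
`c = a` → c = [6, 5, 5, 3] (same object as a, b)
`a[0] = 527` → a = [527, 5, 5, 3] (same object as b, c); b = [527, 5, 5, 3] (same object as a, c); c = [527, 5, 5, 3] (same object as a, b)
`b.append(988)` → a = [527, 5, 5, 3, 988] (same object as b, c); b = [527, 5, 5, 3, 988] (same object as a, c); c = [527, 5, 5, 3, 988] (same object as a, b)
`print(a)` → prints [527, 5, 5, 3, 988]
`print(c)` → prints [527, 5, 5, 3, 988]

Answer:
[527, 5, 5, 3, 988]
[527, 5, 5, 3, 988]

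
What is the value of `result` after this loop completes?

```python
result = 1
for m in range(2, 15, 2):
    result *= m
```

Product of even numbers 2 to 14
`result` takes the values: 1 → 2 → 8 → 48 → 384 → 3840 → 46080 → 645120

Answer: 645120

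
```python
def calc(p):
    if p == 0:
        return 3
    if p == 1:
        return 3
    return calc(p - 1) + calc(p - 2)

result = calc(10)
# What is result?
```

Build up from base cases: calc(0)=3, calc(1)=3, calc(2)=6, calc(3)=9, calc(4)=15, calc(5)=24, calc(6)=39, ..., calc(10)=267

Answer: 267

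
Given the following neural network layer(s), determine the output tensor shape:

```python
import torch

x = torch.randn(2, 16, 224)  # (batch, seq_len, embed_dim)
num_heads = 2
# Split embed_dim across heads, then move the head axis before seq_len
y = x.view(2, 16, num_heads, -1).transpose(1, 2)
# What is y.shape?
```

Input: (2, 16, 224) -> head_dim = 224 // 2 = 112; after view: (2, 16, 2, 112) -> after transpose(1, 2): (2, 2, 16, 112) -> Output: (2, 2, 16, 112)

Answer: (2, 2, 16, 112)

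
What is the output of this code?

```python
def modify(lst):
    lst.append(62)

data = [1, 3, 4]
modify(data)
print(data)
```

Key concept: function modifies passed list.
Step by step:
`data = [1, 3, 4]` → data = [1, 3, 4]
`modify(data)` → data = [1, 3, 4, 62]
`print(data)` → prints [1, 3, 4, 62]

Answer: [1, 3, 4, 62]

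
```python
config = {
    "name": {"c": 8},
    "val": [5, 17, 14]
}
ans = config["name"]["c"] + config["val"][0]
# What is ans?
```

Trace:
`config = { ...` → config = {'name': {'c': 8}, 'val': [5, 17, 14]}
`ans = config["name"]["c"] + config["val"][0]` → ans = 13
So ans = 13

Answer: 13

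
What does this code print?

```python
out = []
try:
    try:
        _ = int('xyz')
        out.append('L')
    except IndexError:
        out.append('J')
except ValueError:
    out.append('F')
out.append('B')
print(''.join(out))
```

Execution trace: 'F' (outer except ValueError) → 'B' (after the try/except). Output: FB

Answer: FB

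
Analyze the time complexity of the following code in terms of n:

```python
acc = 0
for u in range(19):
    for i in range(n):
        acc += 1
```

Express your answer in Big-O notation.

Each loop level contributes: 1 × n. Multiplying the contributions gives O(n).

Answer: O(n)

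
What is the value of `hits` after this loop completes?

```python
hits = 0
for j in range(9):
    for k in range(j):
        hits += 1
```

Triangle number: 0+1+2+...+8
`hits` takes the values: 0 → 1 → 2 → 3 → 4 → 5 → 6 → 7 → 8 → 9 → 10 → 11 → 12 → 13 → 14 → 15 → 16 → 17 → 18 → 19 → 20 → 21 → 22 → 23 → 24 → 25 → 26 → 27 → 28 → 29 → 30 → 31 → 32 → 33 → 34 → 35 → 36

Answer: 36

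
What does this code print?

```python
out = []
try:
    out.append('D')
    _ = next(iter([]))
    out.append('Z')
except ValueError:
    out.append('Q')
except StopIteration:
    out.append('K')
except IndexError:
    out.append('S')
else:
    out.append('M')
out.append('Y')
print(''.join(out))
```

Execution trace: 'D' (try body) → 'K' (except StopIteration) → 'Y' (after the try/except). Output: DKY

Answer: DKY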